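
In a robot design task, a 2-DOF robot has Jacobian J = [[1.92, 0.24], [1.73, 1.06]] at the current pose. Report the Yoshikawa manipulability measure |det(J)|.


det(J) = 1.92*1.06 - (0.24)*(1.73) = 1.6200
|det(J)| = 1.6200

1.6200


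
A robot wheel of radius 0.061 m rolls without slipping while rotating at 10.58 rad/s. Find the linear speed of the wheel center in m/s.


v = omega * r = 10.58 * 0.061 = 0.6454

0.6454 m/s


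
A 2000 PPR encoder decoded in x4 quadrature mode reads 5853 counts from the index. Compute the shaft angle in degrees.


angle = counts * 360 / (PPR*4) = 5853 * 360 / 8000 = 263.3850

263.3850 degrees


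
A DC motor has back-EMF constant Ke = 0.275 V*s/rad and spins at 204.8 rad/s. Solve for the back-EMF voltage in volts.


V_emf = Ke * omega = 0.275*204.8 = 56.3200

56.3200 V


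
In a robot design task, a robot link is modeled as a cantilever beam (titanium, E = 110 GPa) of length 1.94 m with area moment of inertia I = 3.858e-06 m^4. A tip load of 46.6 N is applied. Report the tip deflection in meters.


delta = F*L^3/(3*E*I) = 46.6*1.94^3/(3*1.100e+11*3.858e-06)
      = 340.2444944/1273140 = 2.6725e-04

2.6725e-04 m


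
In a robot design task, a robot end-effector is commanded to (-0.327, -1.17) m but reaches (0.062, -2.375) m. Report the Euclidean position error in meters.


dx = 0.062 - (-0.327) = 0.3890, dy = -2.375 - (-1.17) = -1.2050
err = sqrt(0.151321 + 1.452025) = 1.2662

1.2662 m


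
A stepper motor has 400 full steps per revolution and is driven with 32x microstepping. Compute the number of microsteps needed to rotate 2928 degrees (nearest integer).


step_size = 360/(400*32) = 360/12800 = 0.028125 deg
n = 2928/(360/12800) = 2928*12800/360 = 104106.6667 -> 104107

104107 steps


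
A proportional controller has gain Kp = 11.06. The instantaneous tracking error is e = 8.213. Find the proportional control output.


u_P = Kp * e = 11.06 * 8.213 = 90.8358

90.8358


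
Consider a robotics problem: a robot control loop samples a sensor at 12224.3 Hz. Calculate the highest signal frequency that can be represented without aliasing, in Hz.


f_max = f_s/2 = 12224.3/2 = 6112.1500

6112.1500 Hz


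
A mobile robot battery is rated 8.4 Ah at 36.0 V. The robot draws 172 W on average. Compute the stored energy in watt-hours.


E = capacity * V = 8.4*36.0 = 302.4000

302.4000 Wh


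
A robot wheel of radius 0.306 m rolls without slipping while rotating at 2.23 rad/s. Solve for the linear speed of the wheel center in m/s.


v = omega * r = 2.23 * 0.306 = 0.6824

0.6824 m/s


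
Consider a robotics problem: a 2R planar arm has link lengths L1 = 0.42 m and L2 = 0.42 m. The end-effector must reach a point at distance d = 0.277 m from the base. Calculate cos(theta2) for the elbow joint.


cos(th2) = (d^2 - L1^2 - L2^2)/(2*L1*L2) = (0.277^2 - 0.42^2 - 0.42^2)/(2*0.42*0.42) = -0.7825

-0.7825


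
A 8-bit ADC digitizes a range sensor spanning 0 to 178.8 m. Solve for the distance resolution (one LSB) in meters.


res = range / 2^n = 178.8/2^8 = 178.8/256 = 0.6984

0.6984 m


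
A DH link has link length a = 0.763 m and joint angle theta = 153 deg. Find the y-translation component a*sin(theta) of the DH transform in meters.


a*sin(theta) = 0.763*sin(153 deg) = 0.3464

0.3464 m


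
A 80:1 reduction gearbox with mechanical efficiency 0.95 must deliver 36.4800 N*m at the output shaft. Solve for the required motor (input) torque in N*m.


tau_in = tau_out / (N * eta) = 36.4800 / (80 * 0.95) = 0.4800

0.4800 N*m


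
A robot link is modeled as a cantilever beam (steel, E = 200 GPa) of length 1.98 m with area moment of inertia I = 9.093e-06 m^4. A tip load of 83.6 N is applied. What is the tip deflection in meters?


delta = F*L^3/(3*E*I) = 83.6*1.98^3/(3*2.000e+11*9.093e-06)
      = 648.9359712/5455800 = 1.1894e-04

1.1894e-04 m


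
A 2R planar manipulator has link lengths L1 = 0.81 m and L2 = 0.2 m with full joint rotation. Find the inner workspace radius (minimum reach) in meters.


r_min = |L1 - L2| = |0.81 - 0.2| = 0.6100

0.6100 m


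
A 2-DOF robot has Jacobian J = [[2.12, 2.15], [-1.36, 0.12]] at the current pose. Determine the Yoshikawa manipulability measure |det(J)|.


det(J) = 2.12*0.12 - (2.15)*(-1.36) = 3.1784
|det(J)| = 3.1784

3.1784


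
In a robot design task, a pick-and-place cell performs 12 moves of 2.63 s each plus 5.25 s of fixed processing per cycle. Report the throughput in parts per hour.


T_cycle = 12*2.63 + 5.25 = 36.8100 s
rate = 3600/T = 97.7995

97.7995 parts/hour


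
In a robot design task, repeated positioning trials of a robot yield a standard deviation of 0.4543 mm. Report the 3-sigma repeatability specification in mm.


repeatability = 3*sigma = 3*0.4543 = 1.3629

1.3629 mm


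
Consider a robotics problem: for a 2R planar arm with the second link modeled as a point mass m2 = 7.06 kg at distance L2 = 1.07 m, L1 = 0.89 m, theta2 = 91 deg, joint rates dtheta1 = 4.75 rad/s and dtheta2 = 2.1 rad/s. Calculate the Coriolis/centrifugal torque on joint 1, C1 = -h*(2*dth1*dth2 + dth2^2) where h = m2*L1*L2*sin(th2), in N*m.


h = m2*L1*L2*sin(th2) = 7.06*0.89*1.07*sin(91 deg) = 6.722214
C1 = -h*(2*4.75*2.1 + 2.1^2) = -6.722214*24.3600 = -163.7531

-163.7531 N*m


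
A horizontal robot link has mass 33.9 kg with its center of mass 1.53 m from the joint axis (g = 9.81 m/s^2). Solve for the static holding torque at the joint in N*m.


tau = m*g*L = 33.9 * 9.81 * 1.53 = 508.8153

508.8153 N*m


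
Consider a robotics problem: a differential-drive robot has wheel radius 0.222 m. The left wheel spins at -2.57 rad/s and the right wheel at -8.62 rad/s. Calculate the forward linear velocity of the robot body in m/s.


v = r*(wR + wL)/2 = 0.222*(-8.62 + -2.57)/2 = -1.2421

-1.2421 m/s


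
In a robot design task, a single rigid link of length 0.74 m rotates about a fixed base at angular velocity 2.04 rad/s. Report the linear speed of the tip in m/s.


v = L*omega = 0.74 * 2.04 = 1.5096

1.5096 m/s


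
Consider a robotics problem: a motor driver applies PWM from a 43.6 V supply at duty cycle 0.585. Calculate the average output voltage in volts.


V_avg = V_supply * D = 43.6*0.585 = 25.5060

25.5060 V


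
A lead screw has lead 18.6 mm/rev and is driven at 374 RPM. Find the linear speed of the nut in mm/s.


v = lead * (RPM/60) = 18.6*374/60 = 115.9400

115.9400 mm/s


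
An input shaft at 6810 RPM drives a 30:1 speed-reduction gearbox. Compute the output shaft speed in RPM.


omega_out = omega_in / N = 6810 / 30 = 227.0000

227.0000 RPM


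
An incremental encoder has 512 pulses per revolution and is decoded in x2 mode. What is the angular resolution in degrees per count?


resolution = 360 / (PPR * 2) = 360 / 1024 = 0.3516

0.3516 degrees


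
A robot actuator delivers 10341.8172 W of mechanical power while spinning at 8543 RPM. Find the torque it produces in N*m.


omega = 8543 * 2*pi/60 = 894.620868 rad/s
tau = P / omega = 10341.8172 / 894.620868 = 11.5600

11.5600 N*m


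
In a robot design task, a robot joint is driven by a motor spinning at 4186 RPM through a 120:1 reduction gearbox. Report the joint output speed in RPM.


omega_joint = omega_motor / N = 4186 / 120 = 34.8833

34.8833 RPM


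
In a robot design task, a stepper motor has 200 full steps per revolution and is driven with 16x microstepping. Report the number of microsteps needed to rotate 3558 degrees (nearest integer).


step_size = 360/(200*16) = 360/3200 = 0.112500 deg
n = 3558/(360/3200) = 3558*3200/360 = 31626.6667 -> 31627

31627 steps


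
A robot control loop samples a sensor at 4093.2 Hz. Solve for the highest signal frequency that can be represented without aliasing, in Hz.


f_max = f_s/2 = 4093.2/2 = 2046.6000

2046.6000 Hz


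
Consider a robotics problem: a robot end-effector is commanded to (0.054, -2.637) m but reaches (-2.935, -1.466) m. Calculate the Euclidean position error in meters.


dx = -2.935 - (0.054) = -2.9890, dy = -1.466 - (-2.637) = 1.1710
err = sqrt(8.934121 + 1.371241) = 3.2102

3.2102 m


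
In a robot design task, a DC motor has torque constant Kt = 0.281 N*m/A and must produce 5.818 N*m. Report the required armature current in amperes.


I = tau / Kt = 5.818/0.281 = 20.7046

20.7046 A


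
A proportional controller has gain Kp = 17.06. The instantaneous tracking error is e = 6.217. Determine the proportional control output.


u_P = Kp * e = 17.06 * 6.217 = 106.0620

106.0620


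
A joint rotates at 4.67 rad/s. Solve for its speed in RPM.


RPM = 4.67 * 60/(2*pi) = 44.5952

44.5952 RPM


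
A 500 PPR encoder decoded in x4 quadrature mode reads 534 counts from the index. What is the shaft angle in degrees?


angle = counts * 360 / (PPR*4) = 534 * 360 / 2000 = 96.1200

96.1200 degrees


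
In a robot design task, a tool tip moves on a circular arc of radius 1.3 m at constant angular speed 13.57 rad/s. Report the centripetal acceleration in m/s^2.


a_c = omega^2 * r = 13.57^2 * 1.3 = 239.3884

239.3884 m/s^2


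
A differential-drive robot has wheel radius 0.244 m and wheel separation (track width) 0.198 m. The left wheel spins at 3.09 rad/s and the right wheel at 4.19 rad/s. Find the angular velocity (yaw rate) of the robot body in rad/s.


omega = r*(wR - wL)/L = 0.244*(4.19 - (3.09))/0.198 = 1.3556

1.3556 rad/s


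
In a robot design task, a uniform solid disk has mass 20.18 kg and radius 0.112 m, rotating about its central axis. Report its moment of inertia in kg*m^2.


I = (1/2)*m*R^2 = 0.5*20.18*0.112^2 = 0.1266

0.1266 kg*m^2


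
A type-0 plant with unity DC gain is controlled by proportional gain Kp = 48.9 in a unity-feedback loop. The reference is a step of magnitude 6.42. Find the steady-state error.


e_ss = R/(1 + Kp) = 6.42/(1 + 48.9) = 6.42/49.9000 = 0.1287

0.1287


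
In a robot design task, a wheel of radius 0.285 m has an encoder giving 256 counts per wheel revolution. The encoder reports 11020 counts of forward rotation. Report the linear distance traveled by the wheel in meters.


revs = 11020/256 = 43.046875
d = revs * 2*pi*r = 43.046875 * 2*pi*0.285 = 77.0844

77.0844 m


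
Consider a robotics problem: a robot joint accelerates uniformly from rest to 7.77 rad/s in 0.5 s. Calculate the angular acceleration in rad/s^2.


alpha = delta_omega / t = 7.77 / 0.5 = 15.5400

15.5400 rad/s^2


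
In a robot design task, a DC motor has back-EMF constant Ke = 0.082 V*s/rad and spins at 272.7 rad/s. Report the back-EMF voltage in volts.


V_emf = Ke * omega = 0.082*272.7 = 22.3614

22.3614 V


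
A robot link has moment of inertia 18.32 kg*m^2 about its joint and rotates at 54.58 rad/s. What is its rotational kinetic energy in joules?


KE = (1/2)*I*omega^2 = 0.5*18.32*54.58^2 = 27287.4238

27287.4238 J


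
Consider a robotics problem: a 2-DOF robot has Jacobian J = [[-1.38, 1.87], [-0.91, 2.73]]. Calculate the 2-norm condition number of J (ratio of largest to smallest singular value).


JJ^T eigenvalues: trace(JJ^T) = 13.6823, det(JJ^T) = det(J)^2 = 4.26711649
s_max^2 = (13.6823 + sqrt(170.13686733))/2 = 13.36297619
s_min^2 = (13.6823 - sqrt(170.13686733))/2 = 0.31932381
kappa = s_max/s_min = sqrt(13.36297619/0.31932381) = 6.4690

6.4690


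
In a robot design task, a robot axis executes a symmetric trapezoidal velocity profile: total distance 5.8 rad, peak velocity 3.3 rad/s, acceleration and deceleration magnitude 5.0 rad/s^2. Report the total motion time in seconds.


t_acc = v/a = 3.3/5.0 = 0.660000 s
d_acc = v^2/(2a) = 1.089000 rad (each ramp)
d_cruise = 5.8 - 2*1.089000 = 3.622000 rad
t_cruise = 3.622000/3.3 = 1.097576 s
t_total = 2*0.660000 + 1.097576 = 2.4176

2.4176 s


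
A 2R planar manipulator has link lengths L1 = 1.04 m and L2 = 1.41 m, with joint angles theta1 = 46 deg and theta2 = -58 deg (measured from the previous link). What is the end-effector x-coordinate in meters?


x = L1*cos(th1) + L2*cos(th1+th2) = 1.04*cos(46 deg) + 1.41*cos(-12 deg) = 2.1016

2.1016 m


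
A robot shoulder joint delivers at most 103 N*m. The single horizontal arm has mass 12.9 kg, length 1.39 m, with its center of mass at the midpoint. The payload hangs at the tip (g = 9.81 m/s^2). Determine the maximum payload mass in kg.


tau_arm = m_arm*g*(L/2) = 12.9*9.81*1.39/2 = 87.9516 N*m
tau_payload = tau_max - tau_arm = 103 - 87.9516 = 15.0484
m_payload = tau_payload / (g*L) = 15.0484 / (9.81*1.39) = 1.1036

1.1036 kg


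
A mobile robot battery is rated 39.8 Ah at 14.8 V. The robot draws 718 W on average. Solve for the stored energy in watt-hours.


E = capacity * V = 39.8*14.8 = 589.0400

589.0400 Wh


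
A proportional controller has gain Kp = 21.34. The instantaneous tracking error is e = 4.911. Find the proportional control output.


u_P = Kp * e = 21.34 * 4.911 = 104.8007

104.8007


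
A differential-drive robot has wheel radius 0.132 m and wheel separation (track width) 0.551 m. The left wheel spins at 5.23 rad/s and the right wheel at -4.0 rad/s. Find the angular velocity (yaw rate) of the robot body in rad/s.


omega = r*(wR - wL)/L = 0.132*(-4.0 - (5.23))/0.551 = -2.2112

-2.2112 rad/s


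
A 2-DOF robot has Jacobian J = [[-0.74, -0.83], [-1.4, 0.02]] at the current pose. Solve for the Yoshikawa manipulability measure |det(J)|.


det(J) = -0.74*0.02 - (-0.83)*(-1.4) = -1.1768
|det(J)| = 1.1768

1.1768


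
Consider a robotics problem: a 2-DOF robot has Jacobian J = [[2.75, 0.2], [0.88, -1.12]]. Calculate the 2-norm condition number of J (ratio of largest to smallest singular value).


JJ^T eigenvalues: trace(JJ^T) = 9.6313, det(JJ^T) = det(J)^2 = 10.60153600
s_max^2 = (9.6313 + sqrt(50.35579569))/2 = 8.36374088
s_min^2 = (9.6313 - sqrt(50.35579569))/2 = 1.26755912
kappa = s_max/s_min = sqrt(8.36374088/1.26755912) = 2.5687

2.5687


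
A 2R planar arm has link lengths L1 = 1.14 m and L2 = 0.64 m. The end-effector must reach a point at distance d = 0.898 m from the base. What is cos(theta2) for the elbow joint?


cos(th2) = (d^2 - L1^2 - L2^2)/(2*L1*L2) = (0.898^2 - 1.14^2 - 0.64^2)/(2*1.14*0.64) = -0.6187

-0.6187


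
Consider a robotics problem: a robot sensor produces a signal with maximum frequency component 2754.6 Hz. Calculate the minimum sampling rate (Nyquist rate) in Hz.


f_s,min = 2*f_max = 2*2754.6 = 5509.2000

5509.2000 Hz


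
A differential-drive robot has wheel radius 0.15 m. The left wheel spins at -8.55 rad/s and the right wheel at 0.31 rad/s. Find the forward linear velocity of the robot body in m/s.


v = r*(wR + wL)/2 = 0.15*(0.31 + -8.55)/2 = -0.6180

-0.6180 m/s


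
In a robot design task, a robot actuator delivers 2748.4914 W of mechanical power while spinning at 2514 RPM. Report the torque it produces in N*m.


omega = 2514 * 2*pi/60 = 263.265464 rad/s
tau = P / omega = 2748.4914 / 263.265464 = 10.4400

10.4400 N*m


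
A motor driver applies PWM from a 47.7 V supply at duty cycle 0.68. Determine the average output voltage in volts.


V_avg = V_supply * D = 47.7*0.68 = 32.4360

32.4360 V


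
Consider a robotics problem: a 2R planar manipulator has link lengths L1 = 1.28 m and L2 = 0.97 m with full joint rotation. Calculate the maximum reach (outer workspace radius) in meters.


r_max = L1 + L2 = 1.28 + 0.97 = 2.2500

2.2500 m


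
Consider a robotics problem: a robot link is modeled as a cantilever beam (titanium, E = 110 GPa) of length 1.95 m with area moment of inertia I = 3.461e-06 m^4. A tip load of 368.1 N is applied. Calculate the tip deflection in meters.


delta = F*L^3/(3*E*I) = 368.1*1.95^3/(3*1.100e+11*3.461e-06)
      = 2729.4154875/1142130 = 0.0024

0.0024 m


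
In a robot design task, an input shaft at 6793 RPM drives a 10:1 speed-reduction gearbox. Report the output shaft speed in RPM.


omega_out = omega_in / N = 6793 / 10 = 679.3000

679.3000 RPM


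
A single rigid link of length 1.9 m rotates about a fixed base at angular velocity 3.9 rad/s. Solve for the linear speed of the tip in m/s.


v = L*omega = 1.9 * 3.9 = 7.4100

7.4100 m/s


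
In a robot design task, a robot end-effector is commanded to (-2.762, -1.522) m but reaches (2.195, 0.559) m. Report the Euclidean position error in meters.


dx = 2.195 - (-2.762) = 4.9570, dy = 0.559 - (-1.522) = 2.0810
err = sqrt(24.571849 + 4.330561) = 5.3761

5.3761 m


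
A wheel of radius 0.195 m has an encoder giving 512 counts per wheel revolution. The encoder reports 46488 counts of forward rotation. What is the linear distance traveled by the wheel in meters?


revs = 46488/512 = 90.796875
d = revs * 2*pi*r = 90.796875 * 2*pi*0.195 = 111.2463

111.2463 m


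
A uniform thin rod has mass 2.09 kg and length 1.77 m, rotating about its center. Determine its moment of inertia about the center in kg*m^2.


I = (1/12)*m*L^2 = (1/12)*2.09*1.77^2 = 0.5456

0.5456 kg*m^2


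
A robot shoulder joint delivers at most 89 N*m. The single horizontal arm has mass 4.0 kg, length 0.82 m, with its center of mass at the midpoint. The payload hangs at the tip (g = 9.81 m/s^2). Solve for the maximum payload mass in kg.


tau_arm = m_arm*g*(L/2) = 4.0*9.81*0.82/2 = 16.0884 N*m
tau_payload = tau_max - tau_arm = 89 - 16.0884 = 72.9116
m_payload = tau_payload / (g*L) = 72.9116 / (9.81*0.82) = 9.0639

9.0639 kg


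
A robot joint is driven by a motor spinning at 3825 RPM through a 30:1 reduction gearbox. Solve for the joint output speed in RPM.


omega_joint = omega_motor / N = 3825 / 30 = 127.5000

127.5000 RPM


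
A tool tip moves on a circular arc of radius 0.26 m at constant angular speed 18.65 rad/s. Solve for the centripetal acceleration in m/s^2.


a_c = omega^2 * r = 18.65^2 * 0.26 = 90.4338

90.4338 m/s^2


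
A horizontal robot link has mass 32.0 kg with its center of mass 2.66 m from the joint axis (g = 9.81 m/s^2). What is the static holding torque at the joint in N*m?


tau = m*g*L = 32.0 * 9.81 * 2.66 = 835.0272

835.0272 N*m


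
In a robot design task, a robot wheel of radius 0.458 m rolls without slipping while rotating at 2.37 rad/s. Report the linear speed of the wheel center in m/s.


v = omega * r = 2.37 * 0.458 = 1.0855

1.0855 m/s


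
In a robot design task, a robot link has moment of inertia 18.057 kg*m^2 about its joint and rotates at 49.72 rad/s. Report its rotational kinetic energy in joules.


KE = (1/2)*I*omega^2 = 0.5*18.057*49.72^2 = 22319.1598

22319.1598 J


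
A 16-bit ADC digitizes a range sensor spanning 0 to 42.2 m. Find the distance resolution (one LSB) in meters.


res = range / 2^n = 42.2/2^16 = 42.2/65536 = 6.4392e-04

6.4392e-04 m


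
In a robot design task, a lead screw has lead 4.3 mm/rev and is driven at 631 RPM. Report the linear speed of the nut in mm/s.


v = lead * (RPM/60) = 4.3*631/60 = 45.2217

45.2217 mm/s


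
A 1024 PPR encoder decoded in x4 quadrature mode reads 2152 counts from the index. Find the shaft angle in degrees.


angle = counts * 360 / (PPR*4) = 2152 * 360 / 4096 = 189.1406

189.1406 degrees


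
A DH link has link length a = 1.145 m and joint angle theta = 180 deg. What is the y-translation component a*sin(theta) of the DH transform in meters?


a*sin(theta) = 1.145*sin(180 deg) = 0

0 m


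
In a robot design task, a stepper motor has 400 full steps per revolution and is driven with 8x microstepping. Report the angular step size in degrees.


step = 360/(400*8) = 360/3200 = 0.1125

0.1125 degrees


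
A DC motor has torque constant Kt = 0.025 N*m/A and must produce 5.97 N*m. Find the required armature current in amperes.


I = tau / Kt = 5.97/0.025 = 238.8000

238.8000 A


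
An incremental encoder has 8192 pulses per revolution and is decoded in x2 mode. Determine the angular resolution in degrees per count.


resolution = 360 / (PPR * 2) = 360 / 16384 = 0.0220

0.0220 degrees


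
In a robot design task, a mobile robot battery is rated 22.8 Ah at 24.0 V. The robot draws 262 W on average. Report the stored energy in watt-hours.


E = capacity * V = 22.8*24.0 = 547.2000

547.2000 Wh


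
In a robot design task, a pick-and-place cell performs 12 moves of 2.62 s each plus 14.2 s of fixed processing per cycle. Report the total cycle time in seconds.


T = 12*2.62 + 14.2 = 45.6400

45.6400 s


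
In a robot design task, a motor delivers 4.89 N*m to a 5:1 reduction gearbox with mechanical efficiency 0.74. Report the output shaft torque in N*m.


tau_out = tau_in * N * eta = 4.89 * 5 * 0.74 = 18.0930

18.0930 N*m


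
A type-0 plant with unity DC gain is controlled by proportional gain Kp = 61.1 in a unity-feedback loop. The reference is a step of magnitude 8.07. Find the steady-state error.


e_ss = R/(1 + Kp) = 8.07/(1 + 61.1) = 8.07/62.1000 = 0.1300

0.1300


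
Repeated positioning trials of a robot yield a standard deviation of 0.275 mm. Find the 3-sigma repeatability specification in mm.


repeatability = 3*sigma = 3*0.275 = 0.8250

0.8250 mm


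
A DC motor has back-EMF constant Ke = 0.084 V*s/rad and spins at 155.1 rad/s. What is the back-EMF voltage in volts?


V_emf = Ke * omega = 0.084*155.1 = 13.0284

13.0284 V


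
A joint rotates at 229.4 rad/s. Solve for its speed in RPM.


RPM = 229.4 * 60/(2*pi) = 2190.6086

2190.6086 RPM


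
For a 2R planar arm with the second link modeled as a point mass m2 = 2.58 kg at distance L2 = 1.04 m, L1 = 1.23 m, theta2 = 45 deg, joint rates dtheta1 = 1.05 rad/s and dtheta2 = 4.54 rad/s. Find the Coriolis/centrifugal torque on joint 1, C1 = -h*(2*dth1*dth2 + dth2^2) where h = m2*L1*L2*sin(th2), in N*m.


h = m2*L1*L2*sin(th2) = 2.58*1.23*1.04*sin(45 deg) = 2.333690
C1 = -h*(2*1.05*4.54 + 4.54^2) = -2.333690*30.1456 = -70.3505

-70.3505 N*m


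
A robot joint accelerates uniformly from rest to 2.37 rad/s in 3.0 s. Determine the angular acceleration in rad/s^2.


alpha = delta_omega / t = 2.37 / 3.0 = 0.7900

0.7900 rad/s^2


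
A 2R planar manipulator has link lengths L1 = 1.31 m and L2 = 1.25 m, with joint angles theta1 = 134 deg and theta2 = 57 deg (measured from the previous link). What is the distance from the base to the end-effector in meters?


x = L1*cos(th1) + L2*cos(th1+th2) = -2.137036
y = L1*sin(th1) + L2*sin(th1+th2) = 0.703824
d = sqrt(x^2 + y^2) = sqrt(4.566923 + 0.495368) = 2.2500

2.2500 m


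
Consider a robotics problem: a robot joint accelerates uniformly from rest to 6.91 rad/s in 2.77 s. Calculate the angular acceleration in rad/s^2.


alpha = delta_omega / t = 6.91 / 2.77 = 2.4946

2.4946 rad/s^2


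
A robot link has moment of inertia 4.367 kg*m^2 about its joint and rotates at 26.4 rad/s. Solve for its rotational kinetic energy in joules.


KE = (1/2)*I*omega^2 = 0.5*4.367*26.4^2 = 1521.8122

1521.8122 J


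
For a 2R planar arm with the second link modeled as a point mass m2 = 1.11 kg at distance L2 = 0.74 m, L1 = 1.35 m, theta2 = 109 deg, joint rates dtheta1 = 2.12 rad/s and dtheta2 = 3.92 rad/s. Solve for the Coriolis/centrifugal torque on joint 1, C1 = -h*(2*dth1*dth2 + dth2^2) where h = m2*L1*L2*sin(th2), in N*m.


h = m2*L1*L2*sin(th2) = 1.11*1.35*0.74*sin(109 deg) = 1.048476
C1 = -h*(2*2.12*3.92 + 3.92^2) = -1.048476*31.9872 = -33.5378

-33.5378 N*m


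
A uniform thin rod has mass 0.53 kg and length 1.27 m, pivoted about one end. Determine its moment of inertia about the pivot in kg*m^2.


I = (1/3)*m*L^2 = (1/3)*0.53*1.27^2 = 0.2849

0.2849 kg*m^2


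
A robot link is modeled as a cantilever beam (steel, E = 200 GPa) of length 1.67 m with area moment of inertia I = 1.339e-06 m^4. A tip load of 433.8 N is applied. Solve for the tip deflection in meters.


delta = F*L^3/(3*E*I) = 433.8*1.67^3/(3*2.000e+11*1.339e-06)
      = 2020.4074494/803400 = 0.0025

0.0025 m


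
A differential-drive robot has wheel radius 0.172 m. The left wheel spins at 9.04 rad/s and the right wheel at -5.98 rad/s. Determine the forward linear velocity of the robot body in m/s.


v = r*(wR + wL)/2 = 0.172*(-5.98 + 9.04)/2 = 0.2632

0.2632 m/s


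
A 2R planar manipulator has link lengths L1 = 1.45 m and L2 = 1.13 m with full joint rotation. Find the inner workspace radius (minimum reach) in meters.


r_min = |L1 - L2| = |1.45 - 1.13| = 0.3200

0.3200 m


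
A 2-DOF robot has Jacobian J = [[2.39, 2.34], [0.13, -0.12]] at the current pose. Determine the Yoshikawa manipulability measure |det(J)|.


det(J) = 2.39*-0.12 - (2.34)*(0.13) = -0.5910
|det(J)| = 0.5910

0.5910


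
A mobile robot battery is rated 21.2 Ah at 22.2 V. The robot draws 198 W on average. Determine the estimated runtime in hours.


E = 21.2*22.2 = 470.6400 Wh
t = E/P = 470.6400/198 = 2.3770

2.3770 hours


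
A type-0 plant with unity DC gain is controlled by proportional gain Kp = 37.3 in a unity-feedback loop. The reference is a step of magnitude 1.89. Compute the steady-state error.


e_ss = R/(1 + Kp) = 1.89/(1 + 37.3) = 1.89/38.3000 = 0.0493

0.0493


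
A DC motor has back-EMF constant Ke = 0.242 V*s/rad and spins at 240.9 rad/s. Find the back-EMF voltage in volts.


V_emf = Ke * omega = 0.242*240.9 = 58.2978

58.2978 V


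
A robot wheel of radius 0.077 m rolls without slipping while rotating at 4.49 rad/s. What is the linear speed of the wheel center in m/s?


v = omega * r = 4.49 * 0.077 = 0.3457

0.3457 m/s


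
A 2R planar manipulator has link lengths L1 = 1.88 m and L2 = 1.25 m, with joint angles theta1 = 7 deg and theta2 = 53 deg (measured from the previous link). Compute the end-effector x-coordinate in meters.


x = L1*cos(th1) + L2*cos(th1+th2) = 1.88*cos(7 deg) + 1.25*cos(60 deg) = 2.4910

2.4910 m


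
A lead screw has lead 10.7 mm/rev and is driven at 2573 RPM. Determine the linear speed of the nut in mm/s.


v = lead * (RPM/60) = 10.7*2573/60 = 458.8517

458.8517 mm/s


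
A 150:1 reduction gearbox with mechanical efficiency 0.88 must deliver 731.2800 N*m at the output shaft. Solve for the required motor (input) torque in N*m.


tau_in = tau_out / (N * eta) = 731.2800 / (150 * 0.88) = 5.5400

5.5400 N*m


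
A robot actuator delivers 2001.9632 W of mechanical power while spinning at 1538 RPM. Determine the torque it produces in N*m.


omega = 1538 * 2*pi/60 = 161.058983 rad/s
tau = P / omega = 2001.9632 / 161.058983 = 12.4300

12.4300 N*m


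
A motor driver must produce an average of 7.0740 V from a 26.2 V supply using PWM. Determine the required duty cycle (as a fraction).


D = V_avg/V_supply = 7.0740/26.2 = 0.2700

0.2700


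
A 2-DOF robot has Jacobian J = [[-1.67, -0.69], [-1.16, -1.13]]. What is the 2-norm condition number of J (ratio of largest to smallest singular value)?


JJ^T eigenvalues: trace(JJ^T) = 5.8875, det(JJ^T) = det(J)^2 = 1.18091689
s_max^2 = (5.8875 + sqrt(29.93898869))/2 = 5.67957660
s_min^2 = (5.8875 - sqrt(29.93898869))/2 = 0.20792340
kappa = s_max/s_min = sqrt(5.67957660/0.20792340) = 5.2264

5.2264


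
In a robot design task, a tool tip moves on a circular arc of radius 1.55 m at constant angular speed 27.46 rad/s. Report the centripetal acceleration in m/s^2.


a_c = omega^2 * r = 27.46^2 * 1.55 = 1168.7800

1168.7800 m/s^2


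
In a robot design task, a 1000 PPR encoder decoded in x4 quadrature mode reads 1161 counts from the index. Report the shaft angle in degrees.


angle = counts * 360 / (PPR*4) = 1161 * 360 / 4000 = 104.4900

104.4900 degrees


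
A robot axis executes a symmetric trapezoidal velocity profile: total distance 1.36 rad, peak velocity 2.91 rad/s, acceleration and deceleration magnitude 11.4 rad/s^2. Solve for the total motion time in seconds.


t_acc = v/a = 2.91/11.4 = 0.255263 s
d_acc = v^2/(2a) = 0.371408 rad (each ramp)
d_cruise = 1.36 - 2*0.371408 = 0.617184 rad
t_cruise = 0.617184/2.91 = 0.212091 s
t_total = 2*0.255263 + 0.212091 = 0.7226

0.7226 s


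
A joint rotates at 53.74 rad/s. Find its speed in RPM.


RPM = 53.74 * 60/(2*pi) = 513.1792

513.1792 RPM


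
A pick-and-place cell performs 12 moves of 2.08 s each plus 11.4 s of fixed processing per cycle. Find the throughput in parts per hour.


T_cycle = 12*2.08 + 11.4 = 36.3600 s
rate = 3600/T = 99.0099

99.0099 parts/hour


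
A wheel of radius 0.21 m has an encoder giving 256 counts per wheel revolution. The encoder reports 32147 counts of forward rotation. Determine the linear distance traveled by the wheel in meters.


revs = 32147/256 = 125.574219
d = revs * 2*pi*r = 125.574219 * 2*pi*0.21 = 165.6913

165.6913 m


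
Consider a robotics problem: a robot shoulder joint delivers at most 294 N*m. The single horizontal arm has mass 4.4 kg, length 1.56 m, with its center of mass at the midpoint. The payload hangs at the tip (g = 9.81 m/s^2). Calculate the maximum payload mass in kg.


tau_arm = m_arm*g*(L/2) = 4.4*9.81*1.56/2 = 33.6679 N*m
tau_payload = tau_max - tau_arm = 294 - 33.6679 = 260.3321
m_payload = tau_payload / (g*L) = 260.3321 / (9.81*1.56) = 17.0112

17.0112 kg


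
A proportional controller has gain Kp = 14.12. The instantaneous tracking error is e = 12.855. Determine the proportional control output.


u_P = Kp * e = 14.12 * 12.855 = 181.5126

181.5126


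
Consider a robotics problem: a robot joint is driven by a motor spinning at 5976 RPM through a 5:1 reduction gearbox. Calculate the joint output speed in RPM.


omega_joint = omega_motor / N = 5976 / 5 = 1195.2000

1195.2000 RPM


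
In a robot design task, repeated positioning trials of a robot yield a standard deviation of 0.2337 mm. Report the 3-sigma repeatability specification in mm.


repeatability = 3*sigma = 3*0.2337 = 0.7011

0.7011 mm


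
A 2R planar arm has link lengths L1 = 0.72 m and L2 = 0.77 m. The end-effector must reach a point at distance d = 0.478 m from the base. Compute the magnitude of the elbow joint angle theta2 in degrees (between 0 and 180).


cos(th2) = (d^2 - L1^2 - L2^2)/(2*L1*L2) = (0.478^2 - 0.72^2 - 0.77^2)/(2*0.72*0.77) = -0.79619048
th2 = acos(-0.79619048) = 142.7678 deg

142.7678 degrees


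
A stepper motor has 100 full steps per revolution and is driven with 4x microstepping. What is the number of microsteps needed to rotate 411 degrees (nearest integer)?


step_size = 360/(100*4) = 360/400 = 0.900000 deg
n = 411/(360/400) = 411*400/360 = 456.6667 -> 457

457 steps


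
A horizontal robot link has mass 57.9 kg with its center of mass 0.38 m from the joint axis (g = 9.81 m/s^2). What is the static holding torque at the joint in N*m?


tau = m*g*L = 57.9 * 9.81 * 0.38 = 215.8396

215.8396 N*m


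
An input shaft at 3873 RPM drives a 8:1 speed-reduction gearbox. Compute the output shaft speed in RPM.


omega_out = omega_in / N = 3873 / 8 = 484.1250

484.1250 RPM


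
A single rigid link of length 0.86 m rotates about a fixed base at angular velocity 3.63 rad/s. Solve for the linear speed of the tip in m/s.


v = L*omega = 0.86 * 3.63 = 3.1218

3.1218 m/s


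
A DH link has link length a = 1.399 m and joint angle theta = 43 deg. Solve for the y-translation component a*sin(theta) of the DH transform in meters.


a*sin(theta) = 1.399*sin(43 deg) = 0.9541

0.9541 m


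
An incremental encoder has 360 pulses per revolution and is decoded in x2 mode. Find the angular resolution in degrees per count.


resolution = 360 / (PPR * 2) = 360 / 720 = 0.5000

0.5000 degrees


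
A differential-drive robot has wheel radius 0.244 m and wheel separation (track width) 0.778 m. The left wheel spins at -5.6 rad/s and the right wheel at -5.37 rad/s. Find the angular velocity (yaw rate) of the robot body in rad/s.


omega = r*(wR - wL)/L = 0.244*(-5.37 - (-5.6))/0.778 = 0.0721

0.0721 rad/s


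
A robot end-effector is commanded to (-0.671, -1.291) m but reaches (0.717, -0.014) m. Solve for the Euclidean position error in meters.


dx = 0.717 - (-0.671) = 1.3880, dy = -0.014 - (-1.291) = 1.2770
err = sqrt(1.926544 + 1.630729) = 1.8861

1.8861 m


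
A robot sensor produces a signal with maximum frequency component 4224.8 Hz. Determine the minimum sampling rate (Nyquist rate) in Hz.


f_s,min = 2*f_max = 2*4224.8 = 8449.6000

8449.6000 Hz


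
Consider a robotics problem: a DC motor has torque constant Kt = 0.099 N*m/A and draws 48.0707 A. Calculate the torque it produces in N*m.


tau = Kt * I = 0.099*48.0707 = 4.7590

4.7590 N*m


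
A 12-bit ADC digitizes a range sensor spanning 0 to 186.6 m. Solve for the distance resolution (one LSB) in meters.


res = range / 2^n = 186.6/2^12 = 186.6/4096 = 0.0456

0.0456 m


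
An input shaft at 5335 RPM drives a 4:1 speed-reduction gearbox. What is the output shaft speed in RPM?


omega_out = omega_in / N = 5335 / 4 = 1333.7500

1333.7500 RPM


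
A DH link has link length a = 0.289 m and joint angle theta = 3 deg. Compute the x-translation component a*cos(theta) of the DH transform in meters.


a*cos(theta) = 0.289*cos(3 deg) = 0.2886

0.2886 m


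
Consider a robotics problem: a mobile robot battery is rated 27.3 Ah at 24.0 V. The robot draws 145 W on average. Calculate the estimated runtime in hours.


E = 27.3*24.0 = 655.2000 Wh
t = E/P = 655.2000/145 = 4.5186

4.5186 hours


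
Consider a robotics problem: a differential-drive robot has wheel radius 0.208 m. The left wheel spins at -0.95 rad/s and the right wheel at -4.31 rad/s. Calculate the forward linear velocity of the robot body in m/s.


v = r*(wR + wL)/2 = 0.208*(-4.31 + -0.95)/2 = -0.5470

-0.5470 m/s


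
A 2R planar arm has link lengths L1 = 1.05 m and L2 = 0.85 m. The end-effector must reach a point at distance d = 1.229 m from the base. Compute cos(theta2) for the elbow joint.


cos(th2) = (d^2 - L1^2 - L2^2)/(2*L1*L2) = (1.229^2 - 1.05^2 - 0.85^2)/(2*1.05*0.85) = -0.1762

-0.1762


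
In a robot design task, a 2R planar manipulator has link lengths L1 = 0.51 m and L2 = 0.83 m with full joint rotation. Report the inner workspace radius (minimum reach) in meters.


r_min = |L1 - L2| = |0.51 - 0.83| = 0.3200

0.3200 m


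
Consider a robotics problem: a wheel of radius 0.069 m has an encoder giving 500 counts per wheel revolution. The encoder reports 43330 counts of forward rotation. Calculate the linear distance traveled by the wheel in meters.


revs = 43330/500 = 86.660000
d = revs * 2*pi*r = 86.660000 * 2*pi*0.069 = 37.5706

37.5706 m


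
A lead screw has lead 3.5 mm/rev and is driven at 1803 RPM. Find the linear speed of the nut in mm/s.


v = lead * (RPM/60) = 3.5*1803/60 = 105.1750

105.1750 mm/s


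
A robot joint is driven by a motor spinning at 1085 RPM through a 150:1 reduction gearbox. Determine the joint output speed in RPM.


omega_joint = omega_motor / N = 1085 / 150 = 7.2333

7.2333 RPM


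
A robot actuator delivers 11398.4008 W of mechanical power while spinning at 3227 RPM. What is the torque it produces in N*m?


omega = 3227 * 2*pi/60 = 337.930650 rad/s
tau = P / omega = 11398.4008 / 337.930650 = 33.7300

33.7300 N*m


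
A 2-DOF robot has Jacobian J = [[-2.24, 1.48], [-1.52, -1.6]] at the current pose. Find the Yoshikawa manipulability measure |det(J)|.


det(J) = -2.24*-1.6 - (1.48)*(-1.52) = 5.8336
|det(J)| = 5.8336

5.8336


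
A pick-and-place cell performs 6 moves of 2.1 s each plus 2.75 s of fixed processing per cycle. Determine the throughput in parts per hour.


T_cycle = 6*2.1 + 2.75 = 15.3500 s
rate = 3600/T = 234.5277

234.5277 parts/hour


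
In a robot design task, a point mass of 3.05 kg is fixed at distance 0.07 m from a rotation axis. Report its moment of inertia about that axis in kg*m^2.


I = m*r^2 = 3.05*0.07^2 = 0.0149

0.0149 kg*m^2


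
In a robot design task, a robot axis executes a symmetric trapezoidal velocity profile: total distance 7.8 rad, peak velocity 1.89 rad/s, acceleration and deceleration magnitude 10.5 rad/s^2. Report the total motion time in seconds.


t_acc = v/a = 1.89/10.5 = 0.180000 s
d_acc = v^2/(2a) = 0.170100 rad (each ramp)
d_cruise = 7.8 - 2*0.170100 = 7.459800 rad
t_cruise = 7.459800/1.89 = 3.946984 s
t_total = 2*0.180000 + 3.946984 = 4.3070

4.3070 s


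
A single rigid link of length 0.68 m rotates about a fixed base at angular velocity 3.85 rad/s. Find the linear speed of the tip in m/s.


v = L*omega = 0.68 * 3.85 = 2.6180

2.6180 m/s


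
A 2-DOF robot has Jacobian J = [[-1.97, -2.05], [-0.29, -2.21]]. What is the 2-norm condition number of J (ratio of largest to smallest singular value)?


JJ^T eigenvalues: trace(JJ^T) = 13.0516, det(JJ^T) = det(J)^2 = 14.13158464
s_max^2 = (13.0516 + sqrt(113.81792400))/2 = 11.86007418
s_min^2 = (13.0516 - sqrt(113.81792400))/2 = 1.19152582
kappa = s_max/s_min = sqrt(11.86007418/1.19152582) = 3.1549

3.1549


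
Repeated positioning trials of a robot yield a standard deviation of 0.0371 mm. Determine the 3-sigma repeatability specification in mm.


repeatability = 3*sigma = 3*0.0371 = 0.1113

0.1113 mm


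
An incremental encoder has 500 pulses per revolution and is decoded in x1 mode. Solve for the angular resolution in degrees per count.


resolution = 360 / (PPR * 1) = 360 / 500 = 0.7200

0.7200 degrees


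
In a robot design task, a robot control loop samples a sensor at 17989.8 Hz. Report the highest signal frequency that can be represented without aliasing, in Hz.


f_max = f_s/2 = 17989.8/2 = 8994.9000

8994.9000 Hz


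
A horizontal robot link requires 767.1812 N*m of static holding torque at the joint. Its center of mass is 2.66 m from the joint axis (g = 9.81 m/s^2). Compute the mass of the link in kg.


m = tau / (g*L) = 767.1812 / (9.81 * 2.66) = 29.4000

29.4000 kg


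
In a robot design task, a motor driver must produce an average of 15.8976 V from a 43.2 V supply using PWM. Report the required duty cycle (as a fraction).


D = V_avg/V_supply = 15.8976/43.2 = 0.3680

0.3680


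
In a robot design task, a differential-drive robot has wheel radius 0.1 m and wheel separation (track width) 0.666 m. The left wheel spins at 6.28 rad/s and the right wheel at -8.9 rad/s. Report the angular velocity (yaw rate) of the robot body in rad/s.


omega = r*(wR - wL)/L = 0.1*(-8.9 - (6.28))/0.666 = -2.2793

-2.2793 rad/s


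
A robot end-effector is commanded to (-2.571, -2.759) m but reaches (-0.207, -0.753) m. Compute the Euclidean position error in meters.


dx = -0.207 - (-2.571) = 2.3640, dy = -0.753 - (-2.759) = 2.0060
err = sqrt(5.588496 + 4.024036) = 3.1004

3.1004 m


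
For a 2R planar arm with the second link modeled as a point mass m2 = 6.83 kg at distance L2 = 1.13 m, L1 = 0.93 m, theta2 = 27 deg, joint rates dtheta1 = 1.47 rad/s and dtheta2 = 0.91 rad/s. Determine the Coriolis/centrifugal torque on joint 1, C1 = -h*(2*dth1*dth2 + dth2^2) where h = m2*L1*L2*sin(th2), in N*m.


h = m2*L1*L2*sin(th2) = 6.83*0.93*1.13*sin(27 deg) = 3.258584
C1 = -h*(2*1.47*0.91 + 0.91^2) = -3.258584*3.5035 = -11.4164

-11.4164 N*m


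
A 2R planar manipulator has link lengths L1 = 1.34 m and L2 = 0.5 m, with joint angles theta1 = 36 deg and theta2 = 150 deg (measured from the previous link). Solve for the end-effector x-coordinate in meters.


x = L1*cos(th1) + L2*cos(th1+th2) = 1.34*cos(36 deg) + 0.5*cos(186 deg) = 0.5868

0.5868 m


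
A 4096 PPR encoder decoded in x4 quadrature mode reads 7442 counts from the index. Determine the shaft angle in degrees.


angle = counts * 360 / (PPR*4) = 7442 * 360 / 16384 = 163.5205

163.5205 degrees


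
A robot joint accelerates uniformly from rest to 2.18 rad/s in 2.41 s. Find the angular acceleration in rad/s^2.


alpha = delta_omega / t = 2.18 / 2.41 = 0.9046

0.9046 rad/s^2


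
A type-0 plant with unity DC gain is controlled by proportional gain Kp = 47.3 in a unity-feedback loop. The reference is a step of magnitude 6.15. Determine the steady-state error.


e_ss = R/(1 + Kp) = 6.15/(1 + 47.3) = 6.15/48.3000 = 0.1273

0.1273
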